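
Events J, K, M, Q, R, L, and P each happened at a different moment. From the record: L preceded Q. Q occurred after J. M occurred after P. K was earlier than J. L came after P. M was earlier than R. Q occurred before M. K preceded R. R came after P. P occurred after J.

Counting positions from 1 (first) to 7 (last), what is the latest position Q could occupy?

5

Q must come before M and R — 2 events forced after it.
Everything else can be placed before Q in some valid order, so Q can sit as late as position 7 − 2 = 5.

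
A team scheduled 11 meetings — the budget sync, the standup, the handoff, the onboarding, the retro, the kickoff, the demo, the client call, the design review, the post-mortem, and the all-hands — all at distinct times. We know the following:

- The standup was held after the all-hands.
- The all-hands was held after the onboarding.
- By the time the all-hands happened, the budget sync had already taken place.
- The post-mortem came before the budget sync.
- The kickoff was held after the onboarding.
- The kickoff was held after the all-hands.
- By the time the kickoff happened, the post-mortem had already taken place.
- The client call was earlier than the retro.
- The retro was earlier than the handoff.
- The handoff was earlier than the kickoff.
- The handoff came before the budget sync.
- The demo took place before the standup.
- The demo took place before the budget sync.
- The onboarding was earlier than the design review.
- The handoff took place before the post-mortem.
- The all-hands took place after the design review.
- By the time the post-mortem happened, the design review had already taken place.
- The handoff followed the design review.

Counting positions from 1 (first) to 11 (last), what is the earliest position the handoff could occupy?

5

The client call, the design review, the onboarding, and the retro must all come before the handoff — 4 forced predecessors.
Nothing else is forced ahead of the handoff, so its earliest slot is position 4 + 1 = 5.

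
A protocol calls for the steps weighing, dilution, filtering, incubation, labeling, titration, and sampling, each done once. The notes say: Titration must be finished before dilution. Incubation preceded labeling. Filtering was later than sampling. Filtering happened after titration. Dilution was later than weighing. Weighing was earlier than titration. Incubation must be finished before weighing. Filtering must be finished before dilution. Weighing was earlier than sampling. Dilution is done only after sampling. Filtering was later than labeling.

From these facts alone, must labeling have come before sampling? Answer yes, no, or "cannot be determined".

No chain of stated constraints runs from labeling to sampling, and none runs from sampling to labeling either.
So the relative order of labeling and sampling is not fixed by the given facts.

cannot be determined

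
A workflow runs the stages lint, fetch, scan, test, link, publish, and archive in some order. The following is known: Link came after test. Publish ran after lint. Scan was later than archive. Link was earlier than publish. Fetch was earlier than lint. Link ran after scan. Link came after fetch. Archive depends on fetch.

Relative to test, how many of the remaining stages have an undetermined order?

Forced after test: link and publish.
That leaves archive, fetch, lint, and scan with no forced order relative to test — 4.

4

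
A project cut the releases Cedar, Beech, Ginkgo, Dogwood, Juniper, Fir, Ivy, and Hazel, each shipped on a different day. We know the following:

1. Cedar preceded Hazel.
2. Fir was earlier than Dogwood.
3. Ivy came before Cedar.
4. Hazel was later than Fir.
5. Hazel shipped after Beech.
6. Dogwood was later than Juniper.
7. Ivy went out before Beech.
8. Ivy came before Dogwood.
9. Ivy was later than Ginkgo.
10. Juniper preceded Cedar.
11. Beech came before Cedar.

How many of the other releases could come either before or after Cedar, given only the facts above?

2

Forced before Cedar: Beech, Ginkgo, Ivy, and Juniper; forced after Cedar: Hazel.
That leaves Dogwood and Fir with no forced order relative to Cedar — 2.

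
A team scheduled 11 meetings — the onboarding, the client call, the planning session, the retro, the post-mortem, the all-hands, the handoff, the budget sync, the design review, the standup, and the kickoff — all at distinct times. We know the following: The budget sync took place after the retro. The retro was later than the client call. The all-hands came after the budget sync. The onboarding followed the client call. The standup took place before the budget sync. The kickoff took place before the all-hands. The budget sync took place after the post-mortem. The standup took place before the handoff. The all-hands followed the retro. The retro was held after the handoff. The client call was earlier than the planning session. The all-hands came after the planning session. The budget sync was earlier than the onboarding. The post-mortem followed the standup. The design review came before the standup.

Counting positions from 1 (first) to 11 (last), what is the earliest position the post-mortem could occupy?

The design review and the standup must both come before the post-mortem — 2 forced predecessors.
Nothing else is forced ahead of the post-mortem, so its earliest slot is position 2 + 1 = 3.

3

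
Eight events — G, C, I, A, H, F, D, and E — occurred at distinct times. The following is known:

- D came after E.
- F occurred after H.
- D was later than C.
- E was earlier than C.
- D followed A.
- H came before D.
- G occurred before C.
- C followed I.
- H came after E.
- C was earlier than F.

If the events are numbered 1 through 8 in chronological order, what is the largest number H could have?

6

H must come before D and F — 2 events forced after it.
Everything else can be placed before H in some valid order, so H can sit as late as position 8 − 2 = 6.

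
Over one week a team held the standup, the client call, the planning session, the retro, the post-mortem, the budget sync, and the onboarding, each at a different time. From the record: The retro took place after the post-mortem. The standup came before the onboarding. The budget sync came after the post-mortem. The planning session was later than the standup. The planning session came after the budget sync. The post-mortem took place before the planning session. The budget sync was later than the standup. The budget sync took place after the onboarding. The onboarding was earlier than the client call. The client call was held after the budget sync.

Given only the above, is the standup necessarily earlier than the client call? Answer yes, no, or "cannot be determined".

Chain the constraints: the standup → the budget sync → the client call. Each link is directly stated, so the standup comes before the client call.

yes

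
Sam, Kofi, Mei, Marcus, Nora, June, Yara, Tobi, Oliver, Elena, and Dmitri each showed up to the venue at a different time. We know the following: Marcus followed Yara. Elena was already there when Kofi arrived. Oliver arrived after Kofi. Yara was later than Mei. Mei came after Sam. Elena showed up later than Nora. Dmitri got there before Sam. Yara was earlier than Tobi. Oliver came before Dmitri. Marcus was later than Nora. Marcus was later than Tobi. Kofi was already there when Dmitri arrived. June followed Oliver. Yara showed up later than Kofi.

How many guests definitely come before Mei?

6

Directly stated before Mei: Sam.
Dmitri reaches Mei via Dmitri → Sam → Mei.
Elena reaches Mei via Elena → Kofi → Dmitri → Sam → Mei.
Kofi reaches Mei via Kofi → Dmitri → Sam → Mei.
Likewise Nora and Oliver each reach Mei by chaining the stated constraints.
No chain forces Marcus (or any of the others) ahead of Mei.
That's Dmitri, Elena, Kofi, Nora, Oliver, and Sam — 6 in all.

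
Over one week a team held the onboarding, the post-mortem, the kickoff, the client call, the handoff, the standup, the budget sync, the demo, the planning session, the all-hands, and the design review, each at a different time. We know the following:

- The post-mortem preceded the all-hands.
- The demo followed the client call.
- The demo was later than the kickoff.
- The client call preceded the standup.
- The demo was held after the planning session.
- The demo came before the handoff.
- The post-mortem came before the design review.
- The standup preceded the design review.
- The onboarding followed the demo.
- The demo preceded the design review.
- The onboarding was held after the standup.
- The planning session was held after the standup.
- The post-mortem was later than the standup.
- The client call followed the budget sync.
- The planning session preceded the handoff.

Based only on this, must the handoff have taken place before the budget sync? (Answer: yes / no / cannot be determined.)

Tracing the constraints gives the budget sync → the client call → the demo → the handoff, so the budget sync must come before the handoff.
That means the handoff cannot be before the budget sync.

no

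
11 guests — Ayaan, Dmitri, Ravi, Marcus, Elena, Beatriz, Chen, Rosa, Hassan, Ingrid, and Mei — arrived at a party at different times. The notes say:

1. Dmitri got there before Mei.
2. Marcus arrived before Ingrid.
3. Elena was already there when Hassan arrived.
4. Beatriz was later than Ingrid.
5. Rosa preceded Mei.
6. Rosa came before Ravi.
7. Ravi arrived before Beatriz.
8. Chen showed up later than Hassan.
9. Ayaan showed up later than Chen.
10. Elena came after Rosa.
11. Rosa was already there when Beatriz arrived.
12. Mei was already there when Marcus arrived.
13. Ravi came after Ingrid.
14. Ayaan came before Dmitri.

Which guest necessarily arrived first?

Rosa has a chain of constraints placing them before every other guest, so Rosa must be first.

Rosa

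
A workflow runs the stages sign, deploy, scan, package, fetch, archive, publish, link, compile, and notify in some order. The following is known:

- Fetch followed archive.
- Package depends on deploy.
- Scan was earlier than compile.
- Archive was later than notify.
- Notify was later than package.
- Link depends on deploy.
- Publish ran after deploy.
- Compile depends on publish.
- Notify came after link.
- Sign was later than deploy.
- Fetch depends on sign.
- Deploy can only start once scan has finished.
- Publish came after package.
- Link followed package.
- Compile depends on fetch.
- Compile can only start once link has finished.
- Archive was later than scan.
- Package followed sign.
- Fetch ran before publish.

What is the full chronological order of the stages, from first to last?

The constraints fix every adjacent pair, so only one ordering works:
scan → deploy → sign → package → link → notify → archive → fetch → publish → compile.

scan, deploy, sign, package, link, notify, archive, fetch, publish, compile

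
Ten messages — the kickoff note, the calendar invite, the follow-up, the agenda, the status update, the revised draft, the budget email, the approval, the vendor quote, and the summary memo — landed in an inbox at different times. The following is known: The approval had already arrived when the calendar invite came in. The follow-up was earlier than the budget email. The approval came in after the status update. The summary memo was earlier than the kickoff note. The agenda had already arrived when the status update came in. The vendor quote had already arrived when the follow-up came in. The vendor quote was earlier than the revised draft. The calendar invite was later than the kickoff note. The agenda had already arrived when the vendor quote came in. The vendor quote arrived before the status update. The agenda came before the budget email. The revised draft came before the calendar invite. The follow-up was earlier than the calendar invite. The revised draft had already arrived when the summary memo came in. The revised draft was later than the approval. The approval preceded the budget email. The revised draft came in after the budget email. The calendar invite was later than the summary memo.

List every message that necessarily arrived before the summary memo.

Directly stated before the summary memo: the revised draft.
The agenda reaches the summary memo via the agenda → the vendor quote → the revised draft → the summary memo.
The approval reaches the summary memo via the approval → the revised draft → the summary memo.
The budget email reaches the summary memo via the budget email → the revised draft → the summary memo.
Likewise the follow-up, the status update, and the vendor quote each reach the summary memo by chaining the stated constraints.

the agenda, the approval, the budget email, the follow-up, the revised draft, the status update, the vendor quote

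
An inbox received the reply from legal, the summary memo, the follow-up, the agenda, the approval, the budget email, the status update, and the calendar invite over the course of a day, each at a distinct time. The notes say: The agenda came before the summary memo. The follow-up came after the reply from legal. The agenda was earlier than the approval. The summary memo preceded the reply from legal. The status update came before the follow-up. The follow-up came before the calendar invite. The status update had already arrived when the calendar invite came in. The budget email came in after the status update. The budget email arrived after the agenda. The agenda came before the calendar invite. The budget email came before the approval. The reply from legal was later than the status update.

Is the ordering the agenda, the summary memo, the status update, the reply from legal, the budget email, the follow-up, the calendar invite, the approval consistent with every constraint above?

yes

Check each stated constraint against the proposed order — e.g. the agenda is ahead of the calendar invite; the agenda is ahead of the approval. Every pair is in the required order; nothing is violated.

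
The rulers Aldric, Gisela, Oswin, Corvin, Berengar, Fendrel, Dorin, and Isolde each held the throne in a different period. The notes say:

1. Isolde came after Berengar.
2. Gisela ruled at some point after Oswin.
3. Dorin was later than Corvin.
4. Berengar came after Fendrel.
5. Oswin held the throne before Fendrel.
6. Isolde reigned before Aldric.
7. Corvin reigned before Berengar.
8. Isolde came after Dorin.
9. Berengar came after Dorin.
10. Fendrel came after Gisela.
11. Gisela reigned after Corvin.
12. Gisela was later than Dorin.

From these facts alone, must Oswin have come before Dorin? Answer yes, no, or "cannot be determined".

cannot be determined

No chain of stated constraints runs from Oswin to Dorin, and none runs from Dorin to Oswin either.
So the relative order of Oswin and Dorin is not fixed by the given facts.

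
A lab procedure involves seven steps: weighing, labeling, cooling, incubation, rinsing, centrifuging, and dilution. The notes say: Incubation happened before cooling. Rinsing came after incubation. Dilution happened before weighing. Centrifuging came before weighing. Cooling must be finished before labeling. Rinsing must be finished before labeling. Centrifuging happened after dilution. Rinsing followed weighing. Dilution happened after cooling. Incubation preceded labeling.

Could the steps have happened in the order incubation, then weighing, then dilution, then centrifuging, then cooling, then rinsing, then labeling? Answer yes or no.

no

The constraints require cooling before dilution, but in the proposed sequence dilution appears ahead of cooling. That one violation is enough.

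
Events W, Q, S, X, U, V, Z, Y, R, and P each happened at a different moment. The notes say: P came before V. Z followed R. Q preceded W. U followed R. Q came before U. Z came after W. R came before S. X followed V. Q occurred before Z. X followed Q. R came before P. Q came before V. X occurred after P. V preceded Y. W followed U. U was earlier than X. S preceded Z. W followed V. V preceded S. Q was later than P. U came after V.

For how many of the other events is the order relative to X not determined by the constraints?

Forced before X: P, Q, R, U, and V.
That leaves S, W, Y, and Z with no forced order relative to X — 4.

4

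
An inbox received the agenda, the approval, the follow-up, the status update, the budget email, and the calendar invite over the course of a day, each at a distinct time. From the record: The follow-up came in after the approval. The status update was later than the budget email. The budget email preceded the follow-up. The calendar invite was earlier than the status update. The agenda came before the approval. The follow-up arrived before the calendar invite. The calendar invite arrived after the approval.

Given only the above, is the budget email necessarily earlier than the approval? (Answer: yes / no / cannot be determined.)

No chain of stated constraints runs from the budget email to the approval, and none runs from the approval to the budget email either.
So the relative order of the budget email and the approval is not fixed by the given facts.

cannot be determined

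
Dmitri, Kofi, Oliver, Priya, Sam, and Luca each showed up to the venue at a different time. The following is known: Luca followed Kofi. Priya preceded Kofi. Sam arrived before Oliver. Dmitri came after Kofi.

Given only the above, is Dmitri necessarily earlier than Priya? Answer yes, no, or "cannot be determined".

no

Tracing the constraints gives Priya → Kofi → Dmitri, so Priya must come before Dmitri.
That means Dmitri cannot be before Priya.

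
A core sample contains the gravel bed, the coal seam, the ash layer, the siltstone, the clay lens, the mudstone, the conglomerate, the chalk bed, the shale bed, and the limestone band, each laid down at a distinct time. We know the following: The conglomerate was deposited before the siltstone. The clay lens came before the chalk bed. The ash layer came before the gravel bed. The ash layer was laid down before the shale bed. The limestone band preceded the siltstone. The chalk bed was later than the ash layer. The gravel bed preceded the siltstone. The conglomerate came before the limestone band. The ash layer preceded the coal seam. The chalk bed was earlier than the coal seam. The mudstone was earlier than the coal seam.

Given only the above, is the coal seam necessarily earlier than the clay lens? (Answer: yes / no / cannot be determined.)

no

Tracing the constraints gives the clay lens → the chalk bed → the coal seam, so the clay lens must come before the coal seam.
That means the coal seam cannot be before the clay lens.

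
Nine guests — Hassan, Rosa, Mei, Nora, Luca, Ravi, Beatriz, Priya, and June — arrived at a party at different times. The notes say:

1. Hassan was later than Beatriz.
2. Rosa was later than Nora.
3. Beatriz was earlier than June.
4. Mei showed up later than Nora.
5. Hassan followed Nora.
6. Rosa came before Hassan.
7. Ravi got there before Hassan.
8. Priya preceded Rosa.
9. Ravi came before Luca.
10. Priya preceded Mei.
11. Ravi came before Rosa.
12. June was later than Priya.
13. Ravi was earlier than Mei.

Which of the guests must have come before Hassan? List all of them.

Directly stated before Hassan: Beatriz, Nora, Ravi, and Rosa.
Priya reaches Hassan via Priya → Rosa → Hassan.
No chain forces Mei (or any of the others) ahead of Hassan.

Beatriz, Nora, Priya, Ravi, Rosa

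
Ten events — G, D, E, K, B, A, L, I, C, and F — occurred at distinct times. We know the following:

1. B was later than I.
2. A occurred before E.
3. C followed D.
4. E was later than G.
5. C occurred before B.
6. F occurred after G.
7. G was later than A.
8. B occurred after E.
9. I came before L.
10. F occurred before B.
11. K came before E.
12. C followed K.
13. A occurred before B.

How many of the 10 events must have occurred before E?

Directly stated before E: A, G, and K.
That's A, G, and K — 3 in all.

3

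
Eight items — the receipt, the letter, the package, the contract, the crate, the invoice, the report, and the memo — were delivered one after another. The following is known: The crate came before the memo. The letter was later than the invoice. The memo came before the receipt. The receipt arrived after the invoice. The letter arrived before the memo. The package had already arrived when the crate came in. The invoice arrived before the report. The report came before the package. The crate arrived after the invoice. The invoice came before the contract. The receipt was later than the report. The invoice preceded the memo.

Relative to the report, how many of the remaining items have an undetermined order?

Forced before the report: the invoice; forced after the report: the crate, the memo, the package, and the receipt.
That leaves the contract and the letter with no forced order relative to the report — 2.

2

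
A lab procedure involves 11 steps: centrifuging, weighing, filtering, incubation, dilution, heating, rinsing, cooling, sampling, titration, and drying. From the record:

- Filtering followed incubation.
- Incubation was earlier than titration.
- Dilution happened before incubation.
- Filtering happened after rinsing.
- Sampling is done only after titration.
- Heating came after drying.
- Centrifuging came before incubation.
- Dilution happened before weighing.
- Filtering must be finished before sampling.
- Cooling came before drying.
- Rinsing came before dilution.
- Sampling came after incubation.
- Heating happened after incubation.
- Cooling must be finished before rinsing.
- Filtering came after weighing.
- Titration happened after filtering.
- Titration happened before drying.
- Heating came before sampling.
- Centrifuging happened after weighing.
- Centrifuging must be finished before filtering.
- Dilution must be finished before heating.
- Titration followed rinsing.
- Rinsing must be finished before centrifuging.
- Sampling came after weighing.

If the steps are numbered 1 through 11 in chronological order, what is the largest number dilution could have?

3

Dilution must come before centrifuging, drying, filtering, heating, incubation, sampling, titration, and weighing — 8 steps forced after it.
Everything else can be placed before dilution in some valid order, so dilution can sit as late as position 11 − 8 = 3.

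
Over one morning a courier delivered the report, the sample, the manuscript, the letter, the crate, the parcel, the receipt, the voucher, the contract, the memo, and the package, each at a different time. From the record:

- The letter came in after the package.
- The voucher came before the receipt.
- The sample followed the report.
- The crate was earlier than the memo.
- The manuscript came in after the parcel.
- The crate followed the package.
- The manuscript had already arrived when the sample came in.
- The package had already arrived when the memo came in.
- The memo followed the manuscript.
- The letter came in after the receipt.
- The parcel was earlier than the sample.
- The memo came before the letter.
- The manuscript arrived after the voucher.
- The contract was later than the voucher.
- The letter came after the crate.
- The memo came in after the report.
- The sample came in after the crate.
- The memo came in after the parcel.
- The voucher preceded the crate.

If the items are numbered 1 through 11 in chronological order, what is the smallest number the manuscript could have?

The parcel and the voucher must both come before the manuscript — 2 forced predecessors.
Nothing else is forced ahead of the manuscript, so its earliest slot is position 2 + 1 = 3.

3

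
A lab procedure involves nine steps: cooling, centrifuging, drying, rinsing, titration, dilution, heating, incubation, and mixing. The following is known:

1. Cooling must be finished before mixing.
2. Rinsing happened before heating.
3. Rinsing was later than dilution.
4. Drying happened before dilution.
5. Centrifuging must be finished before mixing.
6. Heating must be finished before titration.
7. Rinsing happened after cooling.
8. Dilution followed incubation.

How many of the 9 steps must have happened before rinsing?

4

Directly stated before rinsing: cooling and dilution.
Drying reaches rinsing via drying → dilution → rinsing.
Incubation reaches rinsing via incubation → dilution → rinsing.
That's cooling, dilution, drying, and incubation — 4 in all.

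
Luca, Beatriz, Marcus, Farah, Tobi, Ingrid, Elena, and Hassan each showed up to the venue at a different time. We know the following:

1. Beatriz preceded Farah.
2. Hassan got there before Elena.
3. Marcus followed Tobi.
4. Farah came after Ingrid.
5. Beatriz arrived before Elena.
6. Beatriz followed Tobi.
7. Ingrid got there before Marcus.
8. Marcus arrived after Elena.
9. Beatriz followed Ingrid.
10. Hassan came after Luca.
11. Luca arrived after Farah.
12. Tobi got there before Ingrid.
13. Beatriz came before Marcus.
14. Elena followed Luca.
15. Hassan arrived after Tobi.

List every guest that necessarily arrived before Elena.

Directly stated before Elena: Beatriz, Hassan, and Luca.
Farah reaches Elena via Farah → Luca → Elena.
Ingrid reaches Elena via Ingrid → Beatriz → Elena.
Tobi reaches Elena via Tobi → Beatriz → Elena.
No chain forces Marcus ahead of Elena.

Beatriz, Farah, Hassan, Ingrid, Luca, Tobi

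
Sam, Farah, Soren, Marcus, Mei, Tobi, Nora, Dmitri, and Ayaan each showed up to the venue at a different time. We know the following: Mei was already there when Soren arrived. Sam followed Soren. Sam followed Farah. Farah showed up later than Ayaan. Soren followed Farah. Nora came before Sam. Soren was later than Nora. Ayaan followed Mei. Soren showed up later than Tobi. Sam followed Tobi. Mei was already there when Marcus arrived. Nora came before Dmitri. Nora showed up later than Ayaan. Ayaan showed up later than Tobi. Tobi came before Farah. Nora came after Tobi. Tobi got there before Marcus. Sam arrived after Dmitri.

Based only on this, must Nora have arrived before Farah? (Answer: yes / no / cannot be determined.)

cannot be determined

No chain of stated constraints runs from Nora to Farah, and none runs from Farah to Nora either.
So the relative order of Nora and Farah is not fixed by the given facts.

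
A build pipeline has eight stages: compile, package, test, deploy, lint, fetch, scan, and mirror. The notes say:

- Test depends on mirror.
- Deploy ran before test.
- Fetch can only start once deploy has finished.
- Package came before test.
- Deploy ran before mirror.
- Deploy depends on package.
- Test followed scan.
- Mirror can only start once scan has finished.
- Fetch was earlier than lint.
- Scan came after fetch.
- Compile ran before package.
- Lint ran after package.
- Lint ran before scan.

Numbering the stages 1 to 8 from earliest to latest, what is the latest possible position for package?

Package must come before deploy, fetch, lint, mirror, scan, and test — 6 stages forced after it.
Everything else can be placed before package in some valid order, so package can sit as late as position 8 − 6 = 2.

2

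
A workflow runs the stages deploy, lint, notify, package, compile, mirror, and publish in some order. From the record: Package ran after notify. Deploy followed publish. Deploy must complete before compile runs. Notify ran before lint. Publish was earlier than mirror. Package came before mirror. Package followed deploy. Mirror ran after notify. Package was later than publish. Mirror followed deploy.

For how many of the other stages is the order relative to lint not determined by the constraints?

5

Forced before lint: notify.
That leaves compile, deploy, mirror, package, and publish with no forced order relative to lint — 5.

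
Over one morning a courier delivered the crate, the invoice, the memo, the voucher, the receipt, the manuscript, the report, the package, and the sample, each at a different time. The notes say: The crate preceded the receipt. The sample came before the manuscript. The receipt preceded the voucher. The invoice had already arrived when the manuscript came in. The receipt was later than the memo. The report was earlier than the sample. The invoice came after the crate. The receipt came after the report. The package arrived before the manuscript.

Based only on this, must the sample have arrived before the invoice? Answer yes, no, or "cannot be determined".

cannot be determined

No chain of stated constraints runs from the sample to the invoice, and none runs from the invoice to the sample either.
So the relative order of the sample and the invoice is not fixed by the given facts.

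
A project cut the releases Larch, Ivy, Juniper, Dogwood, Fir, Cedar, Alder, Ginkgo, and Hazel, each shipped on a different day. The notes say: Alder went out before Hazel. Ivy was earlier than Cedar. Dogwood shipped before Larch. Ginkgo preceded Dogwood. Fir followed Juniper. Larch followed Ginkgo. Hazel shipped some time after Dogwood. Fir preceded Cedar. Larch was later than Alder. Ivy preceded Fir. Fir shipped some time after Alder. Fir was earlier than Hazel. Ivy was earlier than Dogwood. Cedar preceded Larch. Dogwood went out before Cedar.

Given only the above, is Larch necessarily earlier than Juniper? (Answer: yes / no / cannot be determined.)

Tracing the constraints gives Juniper → Fir → Cedar → Larch, so Juniper must come before Larch.
That means Larch cannot be before Juniper.

no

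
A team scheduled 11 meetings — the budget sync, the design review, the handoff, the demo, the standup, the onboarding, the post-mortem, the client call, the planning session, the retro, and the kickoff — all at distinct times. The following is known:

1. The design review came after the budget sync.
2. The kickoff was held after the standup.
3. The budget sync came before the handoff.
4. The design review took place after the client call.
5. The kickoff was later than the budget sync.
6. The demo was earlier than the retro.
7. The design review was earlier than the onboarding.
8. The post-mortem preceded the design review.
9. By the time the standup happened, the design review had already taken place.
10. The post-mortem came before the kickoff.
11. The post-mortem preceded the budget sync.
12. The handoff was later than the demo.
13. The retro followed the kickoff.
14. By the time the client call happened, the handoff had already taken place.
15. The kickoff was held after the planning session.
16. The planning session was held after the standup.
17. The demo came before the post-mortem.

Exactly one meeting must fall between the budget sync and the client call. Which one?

Tracing the constraints gives the budget sync → the handoff → the client call, so the handoff sits after the budget sync and before the client call.
No other meeting is forced both after the budget sync and before the client call.

the handoff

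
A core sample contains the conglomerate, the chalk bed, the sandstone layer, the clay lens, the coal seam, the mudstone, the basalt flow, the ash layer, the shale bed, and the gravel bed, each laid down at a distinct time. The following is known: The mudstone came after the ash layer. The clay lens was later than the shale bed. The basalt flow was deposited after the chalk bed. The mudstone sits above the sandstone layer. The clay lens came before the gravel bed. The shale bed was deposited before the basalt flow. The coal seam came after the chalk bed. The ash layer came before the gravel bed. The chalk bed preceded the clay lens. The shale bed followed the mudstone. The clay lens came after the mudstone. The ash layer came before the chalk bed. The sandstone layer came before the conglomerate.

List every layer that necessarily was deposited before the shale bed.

the ash layer, the mudstone, the sandstone layer

Directly stated before the shale bed: the mudstone.
The ash layer reaches the shale bed via the ash layer → the mudstone → the shale bed.
The sandstone layer reaches the shale bed via the sandstone layer → the mudstone → the shale bed.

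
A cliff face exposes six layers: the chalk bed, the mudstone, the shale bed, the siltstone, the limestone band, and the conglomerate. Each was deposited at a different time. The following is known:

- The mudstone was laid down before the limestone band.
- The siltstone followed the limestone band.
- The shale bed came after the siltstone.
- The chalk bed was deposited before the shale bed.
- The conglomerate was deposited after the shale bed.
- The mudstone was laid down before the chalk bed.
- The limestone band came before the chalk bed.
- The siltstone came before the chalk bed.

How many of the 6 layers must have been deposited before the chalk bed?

3

Directly stated before the chalk bed: the limestone band, the mudstone, and the siltstone.
No chain forces the conglomerate (or any of the others) ahead of the chalk bed.
That's the limestone band, the mudstone, and the siltstone — 3 in all.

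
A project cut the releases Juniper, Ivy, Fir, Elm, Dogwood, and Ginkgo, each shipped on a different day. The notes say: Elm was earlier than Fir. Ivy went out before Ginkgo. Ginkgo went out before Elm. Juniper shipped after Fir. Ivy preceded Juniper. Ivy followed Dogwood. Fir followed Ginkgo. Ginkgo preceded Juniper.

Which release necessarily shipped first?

Dogwood

Dogwood has a chain of constraints placing it before every other release, so Dogwood must be first.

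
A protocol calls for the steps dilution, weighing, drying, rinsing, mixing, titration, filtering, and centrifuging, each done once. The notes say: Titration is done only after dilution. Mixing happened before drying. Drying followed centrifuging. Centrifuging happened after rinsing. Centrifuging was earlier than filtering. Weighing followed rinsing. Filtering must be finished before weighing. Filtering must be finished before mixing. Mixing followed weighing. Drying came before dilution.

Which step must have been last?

Every other step has a chain of constraints placing it before titration, so titration is last.

titration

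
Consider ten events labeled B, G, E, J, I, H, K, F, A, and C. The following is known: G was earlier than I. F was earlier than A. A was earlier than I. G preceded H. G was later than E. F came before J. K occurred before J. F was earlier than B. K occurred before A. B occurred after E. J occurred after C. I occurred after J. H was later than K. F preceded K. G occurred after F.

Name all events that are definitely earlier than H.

Directly stated before H: G and K.
E reaches H via E → G → H.
F reaches H via F → K → H.
No chain forces I (or any of the others) ahead of H.

E, F, G, K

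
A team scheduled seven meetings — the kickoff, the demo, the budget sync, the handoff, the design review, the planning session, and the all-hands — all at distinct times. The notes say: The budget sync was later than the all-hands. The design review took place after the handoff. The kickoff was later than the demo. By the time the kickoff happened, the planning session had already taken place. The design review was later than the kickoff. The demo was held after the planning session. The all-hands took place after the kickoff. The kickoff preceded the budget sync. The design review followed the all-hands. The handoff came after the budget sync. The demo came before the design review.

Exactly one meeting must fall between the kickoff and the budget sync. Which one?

Tracing the constraints gives the kickoff → the all-hands → the budget sync, so the all-hands sits after the kickoff and before the budget sync.
No other meeting is forced both after the kickoff and before the budget sync.

the all-hands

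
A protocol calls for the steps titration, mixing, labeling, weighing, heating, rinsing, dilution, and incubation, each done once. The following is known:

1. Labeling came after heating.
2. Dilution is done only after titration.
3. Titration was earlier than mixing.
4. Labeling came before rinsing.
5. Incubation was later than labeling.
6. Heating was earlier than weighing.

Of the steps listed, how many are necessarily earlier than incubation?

2

Directly stated before incubation: labeling.
Heating reaches incubation via heating → labeling → incubation.
No chain forces mixing (or any of the others) ahead of incubation.
That's heating and labeling — 2 in all.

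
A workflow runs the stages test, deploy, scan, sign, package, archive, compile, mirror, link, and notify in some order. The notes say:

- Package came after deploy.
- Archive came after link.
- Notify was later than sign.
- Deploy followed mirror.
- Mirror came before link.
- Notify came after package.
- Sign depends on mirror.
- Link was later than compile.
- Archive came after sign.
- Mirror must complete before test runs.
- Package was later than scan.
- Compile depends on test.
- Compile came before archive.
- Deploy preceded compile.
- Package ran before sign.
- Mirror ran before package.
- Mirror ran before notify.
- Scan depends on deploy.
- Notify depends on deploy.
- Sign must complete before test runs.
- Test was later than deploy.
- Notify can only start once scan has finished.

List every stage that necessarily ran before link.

Directly stated before link: compile and mirror.
Deploy reaches link via deploy → compile → link.
Package reaches link via package → sign → test → compile → link.
Scan reaches link via scan → package → sign → test → compile → link.
Likewise sign and test each reach link by chaining the stated constraints.
No chain forces archive (or any of the others) ahead of link.

compile, deploy, mirror, package, scan, sign, test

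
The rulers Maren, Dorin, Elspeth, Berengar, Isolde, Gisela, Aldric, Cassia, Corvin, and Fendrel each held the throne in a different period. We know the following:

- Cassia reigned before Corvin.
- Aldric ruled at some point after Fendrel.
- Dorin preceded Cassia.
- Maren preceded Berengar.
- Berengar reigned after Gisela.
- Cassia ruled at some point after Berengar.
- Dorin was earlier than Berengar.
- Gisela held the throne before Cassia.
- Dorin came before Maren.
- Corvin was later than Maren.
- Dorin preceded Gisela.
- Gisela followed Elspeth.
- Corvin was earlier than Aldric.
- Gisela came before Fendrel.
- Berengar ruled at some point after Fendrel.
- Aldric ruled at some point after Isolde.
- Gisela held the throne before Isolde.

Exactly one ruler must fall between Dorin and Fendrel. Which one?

Tracing the constraints gives Dorin → Gisela → Fendrel, so Gisela sits after Dorin and before Fendrel.
No other ruler is forced both after Dorin and before Fendrel.

Gisela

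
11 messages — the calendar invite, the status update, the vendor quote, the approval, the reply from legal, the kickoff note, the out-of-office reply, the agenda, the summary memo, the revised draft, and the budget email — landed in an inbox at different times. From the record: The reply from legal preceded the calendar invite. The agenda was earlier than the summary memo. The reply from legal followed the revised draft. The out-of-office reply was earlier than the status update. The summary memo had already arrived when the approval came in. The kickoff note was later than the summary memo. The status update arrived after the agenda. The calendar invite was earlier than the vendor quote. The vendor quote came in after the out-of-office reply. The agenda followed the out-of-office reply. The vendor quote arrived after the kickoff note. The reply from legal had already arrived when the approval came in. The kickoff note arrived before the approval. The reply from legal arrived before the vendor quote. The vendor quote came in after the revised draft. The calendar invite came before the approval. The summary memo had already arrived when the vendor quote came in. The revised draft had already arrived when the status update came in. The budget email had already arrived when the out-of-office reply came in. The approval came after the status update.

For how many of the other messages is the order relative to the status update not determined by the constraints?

5

Forced before the status update: the agenda, the budget email, the out-of-office reply, and the revised draft; forced after the status update: the approval.
That leaves the calendar invite, the kickoff note, the reply from legal, the summary memo, and the vendor quote with no forced order relative to the status update — 5.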